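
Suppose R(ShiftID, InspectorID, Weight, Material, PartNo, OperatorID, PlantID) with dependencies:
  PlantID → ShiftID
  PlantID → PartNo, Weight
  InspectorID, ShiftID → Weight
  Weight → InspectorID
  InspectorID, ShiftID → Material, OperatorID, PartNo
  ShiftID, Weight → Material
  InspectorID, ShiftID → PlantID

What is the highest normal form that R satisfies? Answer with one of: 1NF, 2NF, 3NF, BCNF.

3NF

Candidate keys: {InspectorID, ShiftID}, {PlantID}, {ShiftID, Weight}. Prime attributes: {InspectorID, PlantID, ShiftID, Weight}.
Weight → InspectorID: {Weight}⁺ = {InspectorID, Weight}, which is not all of the attributes, so the left side is not a superkey — BCNF is violated.
Since {InspectorID} ⊆ prime attributes and every other non-superkey FD also has a prime right side, the schema is in 3NF.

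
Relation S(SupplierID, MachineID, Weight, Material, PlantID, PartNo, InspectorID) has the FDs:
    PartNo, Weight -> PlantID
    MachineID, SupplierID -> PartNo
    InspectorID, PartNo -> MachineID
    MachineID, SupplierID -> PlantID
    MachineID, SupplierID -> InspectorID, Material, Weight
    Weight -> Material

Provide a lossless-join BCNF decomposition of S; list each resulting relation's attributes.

{InspectorID, MachineID, PartNo}; {InspectorID, PartNo, SupplierID, Weight}; {Material, Weight}; {PartNo, PlantID, Weight}

Candidate keys of the original relation: {InspectorID, PartNo, SupplierID}, {MachineID, SupplierID}.
Within {InspectorID, MachineID, Material, PartNo, PlantID, SupplierID, Weight}: {PartNo, Weight}⁺ ∩ {InspectorID, MachineID, Material, PartNo, PlantID, SupplierID, Weight} = {Material, PartNo, PlantID, Weight}, not the whole set, so PartNo, Weight -> Material, PlantID violates BCNF; decompose into {Material, PartNo, PlantID, Weight} and {InspectorID, MachineID, PartNo, SupplierID, Weight}.
Within {Material, PartNo, PlantID, Weight}: {Weight}⁺ ∩ {Material, PartNo, PlantID, Weight} = {Material, Weight}, not the whole set, so Weight -> Material violates BCNF; decompose into {Material, Weight} and {PartNo, PlantID, Weight}.
{Material, Weight} is in BCNF.
{PartNo, PlantID, Weight} is in BCNF.
Within {InspectorID, MachineID, PartNo, SupplierID, Weight}: {InspectorID, PartNo}⁺ ∩ {InspectorID, MachineID, PartNo, SupplierID, Weight} = {InspectorID, MachineID, PartNo}, not the whole set, so InspectorID, PartNo -> MachineID violates BCNF; decompose into {InspectorID, MachineID, PartNo} and {InspectorID, PartNo, SupplierID, Weight}.
{InspectorID, MachineID, PartNo} is in BCNF.
{InspectorID, PartNo, SupplierID, Weight} is in BCNF.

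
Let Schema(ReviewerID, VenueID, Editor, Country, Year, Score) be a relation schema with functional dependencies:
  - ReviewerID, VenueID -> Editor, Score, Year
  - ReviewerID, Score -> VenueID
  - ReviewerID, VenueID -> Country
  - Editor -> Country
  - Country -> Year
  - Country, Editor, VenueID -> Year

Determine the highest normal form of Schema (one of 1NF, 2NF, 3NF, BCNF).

2NF

Candidate keys: {ReviewerID, Score}, {ReviewerID, VenueID}. Prime attributes: {ReviewerID, Score, VenueID}.
For Editor -> Country we have {Editor}⁺ = {Country, Editor, Year}; {Editor} is not a superkey, so BCNF fails.
Editor -> Country has non-prime {Country} on the right and a non-superkey on the left, so 3NF fails.
No proper subset of a key has a non-prime attribute in its closure, so there is no partial dependency; 2NF holds.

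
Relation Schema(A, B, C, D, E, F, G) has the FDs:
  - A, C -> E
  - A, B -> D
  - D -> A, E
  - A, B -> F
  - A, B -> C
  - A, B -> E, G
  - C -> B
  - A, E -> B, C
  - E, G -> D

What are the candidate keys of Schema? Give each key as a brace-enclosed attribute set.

{A, B}, {A, C}, {A, E}, {D}, {E, G}

{D}⁺ = {A, B, C, D, E, F, G}, which is every attribute, so {D} is a candidate key.
{A, B}⁺ = {A, B, C, D, E, F, G}, which is every attribute, so {A, B} is a candidate key.
{A, C}⁺ = {A, B, C, D, E, F, G}, which is every attribute, so {A, C} is a candidate key.
{A, E}⁺ = {A, B, C, D, E, F, G}, which is every attribute, so {A, E} is a candidate key.
{E, G}⁺ = {A, B, C, D, E, F, G}, which is every attribute, so {E, G} is a candidate key.
Any other superkey properly contains one of these, so there are no further candidate keys.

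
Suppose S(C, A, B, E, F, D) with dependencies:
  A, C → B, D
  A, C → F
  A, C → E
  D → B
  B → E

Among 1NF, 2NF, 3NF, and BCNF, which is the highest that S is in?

2NF

Candidate key: {A, C}. Prime attributes: {A, C}.
D → B breaks BCNF: {D}⁺ = {B, D, E}, so {D} is not a superkey.
D → B has non-prime {B} on the right and a non-superkey on the left, so 3NF fails.
Checking every proper subset of each key, none determines a non-prime attribute — 2NF is satisfied.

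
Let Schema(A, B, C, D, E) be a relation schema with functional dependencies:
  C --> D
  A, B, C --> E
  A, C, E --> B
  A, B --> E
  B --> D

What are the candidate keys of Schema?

{A, B, C}, {A, C, E}

Attributes never on any right-hand side: {A, C} — every candidate key must contain all of them.
{A, B, C}⁺ = {A, B, C, D, E} — all of the relation — so {A, B, C} is a candidate key.
{A, C, E}⁺ = {A, B, C, D, E} — all of the relation — so {A, C, E} is a candidate key.
These are minimal and exhaustive — every other superkey contains one of them.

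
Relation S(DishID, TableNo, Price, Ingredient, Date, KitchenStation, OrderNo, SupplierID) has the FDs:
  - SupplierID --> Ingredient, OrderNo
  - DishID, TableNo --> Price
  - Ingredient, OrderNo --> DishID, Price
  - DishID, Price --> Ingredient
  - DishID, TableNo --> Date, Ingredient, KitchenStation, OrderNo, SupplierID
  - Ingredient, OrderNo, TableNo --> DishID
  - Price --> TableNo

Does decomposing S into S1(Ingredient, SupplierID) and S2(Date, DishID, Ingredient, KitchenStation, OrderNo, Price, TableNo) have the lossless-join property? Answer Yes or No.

The shared attributes are {Ingredient} and {Ingredient}⁺ = {Ingredient}.
S1 ⊄ {Ingredient} and S2 ⊄ {Ingredient}, so the split is lossy.

No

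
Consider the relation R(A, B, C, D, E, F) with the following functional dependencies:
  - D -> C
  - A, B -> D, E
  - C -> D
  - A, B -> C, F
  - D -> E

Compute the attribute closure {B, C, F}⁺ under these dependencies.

{B, C, D, E, F}

Start with {B, C, F}.
C -> D applies; add {D} → now {B, C, D, F}.
D -> E applies; add {E} → now {B, C, D, E, F}.
No further FD applies.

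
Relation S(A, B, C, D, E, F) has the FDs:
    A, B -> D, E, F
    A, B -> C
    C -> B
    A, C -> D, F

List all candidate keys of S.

{A} never appears on the right of any FD, so every key must include it.
{A, B}⁺ = {A, B, C, D, E, F} — all of the relation — so {A, B} is a candidate key.
{A, C}⁺ = {A, B, C, D, E, F} — all of the relation — so {A, C} is a candidate key.
These are minimal and exhaustive — every other superkey contains one of them.

{A, B}, {A, C}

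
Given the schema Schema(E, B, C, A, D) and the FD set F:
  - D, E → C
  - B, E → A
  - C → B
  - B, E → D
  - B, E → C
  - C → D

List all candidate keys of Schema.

No FD produces {E}, so it must be in every candidate key.
Closure of {B, E} is {A, B, C, D, E}, the whole schema; {B, E} is a candidate key.
Closure of {C, E} is {A, B, C, D, E}, the whole schema; {C, E} is a candidate key.
Closure of {D, E} is {A, B, C, D, E}, the whole schema; {D, E} is a candidate key.
Any other superkey properly contains one of these, so there are no further candidate keys.

{B, E}, {C, E}, {D, E}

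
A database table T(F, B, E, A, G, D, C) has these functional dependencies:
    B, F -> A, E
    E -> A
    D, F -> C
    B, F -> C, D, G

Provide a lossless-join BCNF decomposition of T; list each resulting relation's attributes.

Candidate key of the original relation: {B, F}.
In {A, B, C, D, E, F, G}, {E} is not a superkey ({E}⁺ restricted to this set is {A, E}), so split on E -> A into {A, E} and {B, C, D, E, F, G}.
{A, E} is in BCNF.
In {B, C, D, E, F, G}, {D, F} is not a superkey ({D, F}⁺ restricted to this set is {C, D, F}), so split on D, F -> C into {C, D, F} and {B, D, E, F, G}.
{C, D, F} is in BCNF.
{B, D, E, F, G} is in BCNF.

{A, E}; {B, D, E, F, G}; {C, D, F}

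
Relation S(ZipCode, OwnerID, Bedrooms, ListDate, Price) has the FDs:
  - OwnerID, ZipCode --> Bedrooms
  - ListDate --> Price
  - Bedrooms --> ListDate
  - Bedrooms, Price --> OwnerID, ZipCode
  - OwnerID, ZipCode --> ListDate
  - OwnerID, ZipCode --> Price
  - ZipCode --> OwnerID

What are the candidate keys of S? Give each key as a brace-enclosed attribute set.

Closure of {Bedrooms} is {Bedrooms, ListDate, OwnerID, Price, ZipCode}, the whole schema; {Bedrooms} is a candidate key.
Closure of {ZipCode} is {Bedrooms, ListDate, OwnerID, Price, ZipCode}, the whole schema; {ZipCode} is a candidate key.
These are minimal and exhaustive — every other superkey contains one of them.

{Bedrooms}, {ZipCode}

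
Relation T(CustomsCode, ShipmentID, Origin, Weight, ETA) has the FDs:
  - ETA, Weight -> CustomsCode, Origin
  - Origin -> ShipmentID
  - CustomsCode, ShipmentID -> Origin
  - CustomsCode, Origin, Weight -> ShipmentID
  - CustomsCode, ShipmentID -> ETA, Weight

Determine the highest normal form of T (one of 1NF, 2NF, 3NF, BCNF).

Candidate keys: {CustomsCode, Origin}, {CustomsCode, ShipmentID}, {ETA, Weight}. Prime attributes: {CustomsCode, ETA, Origin, ShipmentID, Weight}.
Origin -> ShipmentID: {Origin}⁺ = {Origin, ShipmentID}, which is not all of the attributes, so the left side is not a superkey — BCNF is violated.
Since {ShipmentID} ⊆ prime attributes and every other non-superkey FD also has a prime right side, the schema is in 3NF.

3NF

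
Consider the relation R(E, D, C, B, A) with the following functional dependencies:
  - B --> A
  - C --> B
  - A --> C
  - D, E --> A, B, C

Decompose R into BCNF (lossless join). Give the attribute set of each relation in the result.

{A, B, C}; {B, D, E}

Candidate key of the original relation: {D, E}.
Within {A, B, C, D, E}: {B}⁺ ∩ {A, B, C, D, E} = {A, B, C}, not the whole set, so B --> A, C violates BCNF; decompose into {A, B, C} and {B, D, E}.
{A, B, C}: every determinant is a superkey — BCNF.
{B, D, E}: every determinant is a superkey — BCNF.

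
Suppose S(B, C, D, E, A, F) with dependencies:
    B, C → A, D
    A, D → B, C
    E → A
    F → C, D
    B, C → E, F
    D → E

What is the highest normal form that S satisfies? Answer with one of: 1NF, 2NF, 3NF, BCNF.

2NF

Candidate keys: {B, C}, {D}, {F}. Prime attributes: {B, C, D, F}.
E → A: {E}⁺ = {A, E}, which is not all of the attributes, so the left side is not a superkey — BCNF is violated.
Because {A} is non-prime and the left side of E → A is not a superkey, the relation is not in 3NF.
Checking every proper subset of each key, none determines a non-prime attribute — 2NF is satisfied.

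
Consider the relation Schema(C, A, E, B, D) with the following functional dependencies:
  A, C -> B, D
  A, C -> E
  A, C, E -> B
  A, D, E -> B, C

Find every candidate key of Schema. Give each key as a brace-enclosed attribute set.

{A, C}, {A, D, E}

Attributes never on any right-hand side: {A} — every candidate key must contain it.
Closure of {A, C} is {A, B, C, D, E}, the whole schema; {A, C} is a candidate key.
Closure of {A, D, E} is {A, B, C, D, E}, the whole schema; {A, D, E} is a candidate key.
Any other superkey properly contains one of these, so there are no further candidate keys.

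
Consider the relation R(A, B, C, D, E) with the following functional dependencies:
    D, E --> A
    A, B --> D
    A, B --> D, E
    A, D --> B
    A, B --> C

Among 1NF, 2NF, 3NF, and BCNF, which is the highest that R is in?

Candidate keys: {A, B}, {A, D}, {D, E}. Prime attributes: {A, B, D, E}.
Every FD has a superkey on the left, so the relation is in BCNF.

BCNF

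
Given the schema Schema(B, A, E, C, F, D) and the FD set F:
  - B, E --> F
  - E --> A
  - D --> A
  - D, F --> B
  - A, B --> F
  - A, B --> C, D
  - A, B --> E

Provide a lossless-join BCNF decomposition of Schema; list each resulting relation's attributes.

Candidate keys of the original relation: {A, B}, {B, D}, {B, E}, {D, F}.
{A, B, C, D, E, F}: {E} determines {A, E} here but is not a superkey — split on E --> A, giving {A, E} and {B, C, D, E, F}.
{A, E} is in BCNF.
{B, C, D, E, F} is in BCNF.

{A, E}; {B, C, D, E, F}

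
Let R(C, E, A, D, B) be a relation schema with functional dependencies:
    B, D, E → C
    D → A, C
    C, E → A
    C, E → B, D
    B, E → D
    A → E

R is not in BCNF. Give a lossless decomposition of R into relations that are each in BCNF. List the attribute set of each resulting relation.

Candidate keys of the original relation: {A, B}, {A, C}, {B, E}, {C, E}, {D}.
In {A, B, C, D, E}, {A} is not a superkey ({A}⁺ restricted to this set is {A, E}), so split on A → E into {A, E} and {A, B, C, D}.
{A, E}: every determinant is a superkey — BCNF.
{A, B, C, D}: every determinant is a superkey — BCNF.

{A, B, C, D}; {A, E}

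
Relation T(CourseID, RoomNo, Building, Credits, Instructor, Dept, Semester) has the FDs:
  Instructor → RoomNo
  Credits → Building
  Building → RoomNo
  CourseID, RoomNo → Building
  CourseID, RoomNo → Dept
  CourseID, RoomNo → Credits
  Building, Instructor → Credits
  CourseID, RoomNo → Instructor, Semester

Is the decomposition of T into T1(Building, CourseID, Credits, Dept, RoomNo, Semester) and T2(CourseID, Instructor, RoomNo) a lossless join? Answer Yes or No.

Yes

T1 ∩ T2 = {CourseID, RoomNo}; its closure under F is {Building, CourseID, Credits, Dept, Instructor, RoomNo, Semester}.
Since T1 ⊆ {Building, CourseID, Credits, Dept, Instructor, RoomNo, Semester}, the intersection is a superkey of T1; the decomposition is lossless.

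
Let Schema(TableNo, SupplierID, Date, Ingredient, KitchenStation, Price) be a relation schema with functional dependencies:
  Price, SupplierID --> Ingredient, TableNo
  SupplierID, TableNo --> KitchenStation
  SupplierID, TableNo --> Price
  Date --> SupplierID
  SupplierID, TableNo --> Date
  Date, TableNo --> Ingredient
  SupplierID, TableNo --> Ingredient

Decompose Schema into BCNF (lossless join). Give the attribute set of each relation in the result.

{Date, Ingredient, KitchenStation, Price, TableNo}; {Date, SupplierID}

Candidate keys of the original relation: {Date, Price}, {Date, TableNo}, {Price, SupplierID}, {SupplierID, TableNo}.
{Date, Ingredient, KitchenStation, Price, SupplierID, TableNo}: {Date} determines {Date, SupplierID} here but is not a superkey — split on Date --> SupplierID, giving {Date, SupplierID} and {Date, Ingredient, KitchenStation, Price, TableNo}.
{Date, SupplierID} has no BCNF violation.
{Date, Ingredient, KitchenStation, Price, TableNo} has no BCNF violation.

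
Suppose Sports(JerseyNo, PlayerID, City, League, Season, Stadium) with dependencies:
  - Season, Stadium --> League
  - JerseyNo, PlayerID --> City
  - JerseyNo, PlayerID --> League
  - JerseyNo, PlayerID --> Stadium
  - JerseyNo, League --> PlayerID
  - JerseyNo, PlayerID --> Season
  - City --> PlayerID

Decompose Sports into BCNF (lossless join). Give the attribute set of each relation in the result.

Candidate keys of the original relation: {City, JerseyNo}, {JerseyNo, League}, {JerseyNo, PlayerID}, {JerseyNo, Season, Stadium}.
Within {City, JerseyNo, League, PlayerID, Season, Stadium}: {Season, Stadium}⁺ ∩ {City, JerseyNo, League, PlayerID, Season, Stadium} = {League, Season, Stadium}, not the whole set, so Season, Stadium --> League violates BCNF; decompose into {League, Season, Stadium} and {City, JerseyNo, PlayerID, Season, Stadium}.
{League, Season, Stadium}: every determinant is a superkey — BCNF.
Within {City, JerseyNo, PlayerID, Season, Stadium}: {City}⁺ ∩ {City, JerseyNo, PlayerID, Season, Stadium} = {City, PlayerID}, not the whole set, so City --> PlayerID violates BCNF; decompose into {City, PlayerID} and {City, JerseyNo, Season, Stadium}.
{City, PlayerID}: every determinant is a superkey — BCNF.
{City, JerseyNo, Season, Stadium}: every determinant is a superkey — BCNF.

{City, JerseyNo, Season, Stadium}; {City, PlayerID}; {League, Season, Stadium}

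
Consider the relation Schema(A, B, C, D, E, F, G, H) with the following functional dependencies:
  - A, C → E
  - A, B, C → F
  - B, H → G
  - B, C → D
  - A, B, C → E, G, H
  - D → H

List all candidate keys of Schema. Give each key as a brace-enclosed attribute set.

{A, B, C}

No FD produces {A, B, C}, so they must be in every candidate key.
{A, B, C}⁺ = {A, B, C, D, E, F, G, H}, which is every attribute, so {A, B, C} is a candidate key.
Every other attribute set either contains this one or has a smaller closure.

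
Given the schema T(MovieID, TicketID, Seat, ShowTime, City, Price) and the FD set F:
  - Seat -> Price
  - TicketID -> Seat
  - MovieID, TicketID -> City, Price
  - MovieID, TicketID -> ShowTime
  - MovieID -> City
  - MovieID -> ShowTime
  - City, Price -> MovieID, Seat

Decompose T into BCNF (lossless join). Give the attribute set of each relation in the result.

{City, MovieID, ShowTime}; {MovieID, TicketID}; {Price, Seat}; {Seat, TicketID}

Candidate keys of the original relation: {City, TicketID}, {MovieID, TicketID}.
{City, MovieID, Price, Seat, ShowTime, TicketID}: {Seat} determines {Price, Seat} here but is not a superkey — split on Seat -> Price, giving {Price, Seat} and {City, MovieID, Seat, ShowTime, TicketID}.
{Price, Seat} has no BCNF violation.
{City, MovieID, Seat, ShowTime, TicketID}: {TicketID} determines {Seat, TicketID} here but is not a superkey — split on TicketID -> Seat, giving {Seat, TicketID} and {City, MovieID, ShowTime, TicketID}.
{Seat, TicketID} has no BCNF violation.
{City, MovieID, ShowTime, TicketID}: {MovieID} determines {City, MovieID, ShowTime} here but is not a superkey — split on MovieID -> City, ShowTime, giving {City, MovieID, ShowTime} and {MovieID, TicketID}.
{City, MovieID, ShowTime} has no BCNF violation.
{MovieID, TicketID} has no BCNF violation.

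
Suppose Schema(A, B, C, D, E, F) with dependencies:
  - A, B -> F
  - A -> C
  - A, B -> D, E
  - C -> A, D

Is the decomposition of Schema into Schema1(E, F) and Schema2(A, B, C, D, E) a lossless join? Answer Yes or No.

No

The shared attributes are {E} and {E}⁺ = {E}.
Neither Schema1 nor Schema2 is contained in that closure, so the decomposition is lossy.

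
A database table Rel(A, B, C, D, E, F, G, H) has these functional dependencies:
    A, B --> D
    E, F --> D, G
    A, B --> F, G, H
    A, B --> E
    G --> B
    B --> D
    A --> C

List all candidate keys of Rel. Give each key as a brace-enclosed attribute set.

{A, B}, {A, E, F}, {A, G}

Attributes never on any right-hand side: {A} — every candidate key must contain it.
{A, B}⁺ = {A, B, C, D, E, F, G, H}, which is every attribute, so {A, B} is a candidate key.
{A, G}⁺ = {A, B, C, D, E, F, G, H}, which is every attribute, so {A, G} is a candidate key.
{A, E, F}⁺ = {A, B, C, D, E, F, G, H}, which is every attribute, so {A, E, F} is a candidate key.
Any other superkey properly contains one of these, so there are no further candidate keys.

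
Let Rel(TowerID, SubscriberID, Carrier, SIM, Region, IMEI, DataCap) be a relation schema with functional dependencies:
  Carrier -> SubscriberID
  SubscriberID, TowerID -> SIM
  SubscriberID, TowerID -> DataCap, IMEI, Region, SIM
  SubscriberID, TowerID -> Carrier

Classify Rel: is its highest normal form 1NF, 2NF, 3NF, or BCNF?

Candidate keys: {Carrier, TowerID}, {SubscriberID, TowerID}. Prime attributes: {Carrier, SubscriberID, TowerID}.
Carrier -> SubscriberID breaks BCNF: {Carrier}⁺ = {Carrier, SubscriberID}, so {Carrier} is not a superkey.
Its right-hand attributes {SubscriberID} are all prime, as are those of every other non-superkey FD — the relation is in 3NF.

3NF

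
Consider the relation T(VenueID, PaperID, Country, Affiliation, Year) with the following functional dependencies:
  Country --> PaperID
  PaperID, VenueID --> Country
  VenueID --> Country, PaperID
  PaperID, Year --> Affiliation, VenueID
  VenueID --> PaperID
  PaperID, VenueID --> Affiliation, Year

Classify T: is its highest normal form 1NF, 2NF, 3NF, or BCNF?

3NF

Candidate keys: {Country, Year}, {PaperID, Year}, {VenueID}. Prime attributes: {Country, PaperID, VenueID, Year}.
Country --> PaperID breaks BCNF: {Country}⁺ = {Country, PaperID}, so {Country} is not a superkey.
Its right-hand attributes {PaperID} are all prime, as are those of every other non-superkey FD — the relation is in 3NF.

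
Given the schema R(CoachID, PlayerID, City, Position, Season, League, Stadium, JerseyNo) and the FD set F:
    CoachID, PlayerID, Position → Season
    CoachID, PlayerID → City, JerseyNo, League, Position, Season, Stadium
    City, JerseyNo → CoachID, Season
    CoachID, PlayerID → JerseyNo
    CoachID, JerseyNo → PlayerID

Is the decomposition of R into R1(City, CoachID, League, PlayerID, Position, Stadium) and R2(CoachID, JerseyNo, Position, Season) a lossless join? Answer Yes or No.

The shared attributes are {CoachID, Position} and {CoachID, Position}⁺ = {CoachID, Position}.
The closure covers neither R1 nor R2 entirely; the join is not lossless.

No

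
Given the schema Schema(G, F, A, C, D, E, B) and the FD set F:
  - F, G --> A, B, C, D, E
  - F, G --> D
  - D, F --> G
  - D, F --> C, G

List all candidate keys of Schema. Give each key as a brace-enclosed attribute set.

{D, F}, {F, G}

Attributes never on any right-hand side: {F} — every candidate key must contain it.
Closure of {D, F} is {A, B, C, D, E, F, G}, the whole schema; {D, F} is a candidate key.
Closure of {F, G} is {A, B, C, D, E, F, G}, the whole schema; {F, G} is a candidate key.
Any other superkey properly contains one of these, so there are no further candidate keys.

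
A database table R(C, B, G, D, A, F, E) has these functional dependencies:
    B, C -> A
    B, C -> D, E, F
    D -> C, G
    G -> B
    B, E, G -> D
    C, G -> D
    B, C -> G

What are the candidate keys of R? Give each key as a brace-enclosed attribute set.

{B, C}, {C, G}, {D}, {E, G}

{D}⁺ = {A, B, C, D, E, F, G} — all of the relation — so {D} is a candidate key.
{B, C}⁺ = {A, B, C, D, E, F, G} — all of the relation — so {B, C} is a candidate key.
{C, G}⁺ = {A, B, C, D, E, F, G} — all of the relation — so {C, G} is a candidate key.
{E, G}⁺ = {A, B, C, D, E, F, G} — all of the relation — so {E, G} is a candidate key.
Any other superkey properly contains one of these, so there are no further candidate keys.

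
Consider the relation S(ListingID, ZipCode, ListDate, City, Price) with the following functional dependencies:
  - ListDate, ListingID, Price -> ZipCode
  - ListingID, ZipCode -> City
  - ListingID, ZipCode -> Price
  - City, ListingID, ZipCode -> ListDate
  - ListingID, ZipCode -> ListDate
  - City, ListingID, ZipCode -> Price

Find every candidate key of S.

{ListingID} never appears on the right of any FD, so every key must include it.
{ListingID, ZipCode}⁺ = {City, ListDate, ListingID, Price, ZipCode}, which is every attribute, so {ListingID, ZipCode} is a candidate key.
{ListDate, ListingID, Price}⁺ = {City, ListDate, ListingID, Price, ZipCode}, which is every attribute, so {ListDate, ListingID, Price} is a candidate key.
Any other superkey properly contains one of these, so there are no further candidate keys.

{ListDate, ListingID, Price}, {ListingID, ZipCode}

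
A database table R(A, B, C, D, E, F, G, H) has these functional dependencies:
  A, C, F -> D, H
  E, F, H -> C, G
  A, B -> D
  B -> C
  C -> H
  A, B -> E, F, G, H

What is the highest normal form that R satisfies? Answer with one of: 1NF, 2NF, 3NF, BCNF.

Candidate key: {A, B}. Prime attributes: {A, B}.
A, C, F -> D, H: {A, C, F}⁺ = {A, C, D, F, H}, which is not all of the attributes, so the left side is not a superkey — BCNF is violated.
A, C, F -> D, H has non-prime {D, H} on the right and a non-superkey on the left, so 3NF fails.
Since {B} ⊂ {A, B} and {B}⁺ ⊇ {C, H} with {C, H} non-prime, there is a partial dependency; 2NF fails.

1NF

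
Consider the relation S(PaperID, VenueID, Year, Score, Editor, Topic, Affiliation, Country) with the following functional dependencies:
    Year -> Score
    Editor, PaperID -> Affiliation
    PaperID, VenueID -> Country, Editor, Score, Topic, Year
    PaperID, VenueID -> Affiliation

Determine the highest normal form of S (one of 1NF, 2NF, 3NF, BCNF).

Candidate key: {PaperID, VenueID}. Prime attributes: {PaperID, VenueID}.
Year -> Score breaks BCNF: {Year}⁺ = {Score, Year}, so {Year} is not a superkey.
Because {Score} is non-prime and the left side of Year -> Score is not a superkey, the relation is not in 3NF.
No non-prime attribute depends on a proper subset of any candidate key, so 2NF holds.

2NF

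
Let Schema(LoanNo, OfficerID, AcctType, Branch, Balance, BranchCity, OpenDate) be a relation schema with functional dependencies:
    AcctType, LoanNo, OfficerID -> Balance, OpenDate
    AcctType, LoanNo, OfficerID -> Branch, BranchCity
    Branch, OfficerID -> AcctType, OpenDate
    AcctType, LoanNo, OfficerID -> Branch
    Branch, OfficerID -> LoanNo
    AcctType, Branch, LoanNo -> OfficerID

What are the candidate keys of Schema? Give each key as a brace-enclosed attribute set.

Closure of {Branch, OfficerID} is {AcctType, Balance, Branch, BranchCity, LoanNo, OfficerID, OpenDate}, the whole schema; {Branch, OfficerID} is a candidate key.
Closure of {AcctType, Branch, LoanNo} is {AcctType, Balance, Branch, BranchCity, LoanNo, OfficerID, OpenDate}, the whole schema; {AcctType, Branch, LoanNo} is a candidate key.
Closure of {AcctType, LoanNo, OfficerID} is {AcctType, Balance, Branch, BranchCity, LoanNo, OfficerID, OpenDate}, the whole schema; {AcctType, LoanNo, OfficerID} is a candidate key.
These are minimal and exhaustive — every other superkey contains one of them.

{AcctType, Branch, LoanNo}, {AcctType, LoanNo, OfficerID}, {Branch, OfficerID}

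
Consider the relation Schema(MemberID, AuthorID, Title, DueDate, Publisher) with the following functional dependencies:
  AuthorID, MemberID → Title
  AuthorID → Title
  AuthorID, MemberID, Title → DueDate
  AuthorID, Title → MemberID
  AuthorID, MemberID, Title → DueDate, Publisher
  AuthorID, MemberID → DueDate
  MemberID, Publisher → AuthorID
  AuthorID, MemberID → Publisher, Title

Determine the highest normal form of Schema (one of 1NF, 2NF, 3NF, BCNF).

Candidate keys: {AuthorID}, {MemberID, Publisher}. Prime attributes: {AuthorID, MemberID, Publisher}.
Every FD has a superkey on the left, so the relation is in BCNF.

BCNF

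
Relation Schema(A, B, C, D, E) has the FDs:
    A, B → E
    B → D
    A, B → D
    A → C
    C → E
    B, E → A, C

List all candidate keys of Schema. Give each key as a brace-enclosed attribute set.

{A, B}, {B, C}, {B, E}

{B} never appears on the right of any FD, so every key must include it.
{A, B}⁺ = {A, B, C, D, E}, which is every attribute, so {A, B} is a candidate key.
{B, C}⁺ = {A, B, C, D, E}, which is every attribute, so {B, C} is a candidate key.
{B, E}⁺ = {A, B, C, D, E}, which is every attribute, so {B, E} is a candidate key.
Any other superkey properly contains one of these, so there are no further candidate keys.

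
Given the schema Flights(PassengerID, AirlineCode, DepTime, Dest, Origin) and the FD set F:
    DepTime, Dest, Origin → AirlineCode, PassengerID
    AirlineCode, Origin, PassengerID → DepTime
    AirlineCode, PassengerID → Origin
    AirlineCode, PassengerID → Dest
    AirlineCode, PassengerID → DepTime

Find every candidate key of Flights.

{AirlineCode, PassengerID} is a candidate key since {AirlineCode, PassengerID}⁺ = {AirlineCode, DepTime, Dest, Origin, PassengerID} covers every attribute.
{DepTime, Dest, Origin} is a candidate key since {DepTime, Dest, Origin}⁺ = {AirlineCode, DepTime, Dest, Origin, PassengerID} covers every attribute.
These are minimal and exhaustive — every other superkey contains one of them.

{AirlineCode, PassengerID}, {DepTime, Dest, Origin}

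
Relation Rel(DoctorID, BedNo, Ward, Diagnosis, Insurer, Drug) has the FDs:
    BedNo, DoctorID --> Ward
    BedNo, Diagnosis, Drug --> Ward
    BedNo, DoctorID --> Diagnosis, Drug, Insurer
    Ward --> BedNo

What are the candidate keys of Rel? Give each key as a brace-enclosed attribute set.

{DoctorID} never appears on the right of any FD, so every key must include it.
Closure of {BedNo, DoctorID} is {BedNo, Diagnosis, DoctorID, Drug, Insurer, Ward}, the whole schema; {BedNo, DoctorID} is a candidate key.
Closure of {DoctorID, Ward} is {BedNo, Diagnosis, DoctorID, Drug, Insurer, Ward}, the whole schema; {DoctorID, Ward} is a candidate key.
These are minimal and exhaustive — every other superkey contains one of them.

{BedNo, DoctorID}, {DoctorID, Ward}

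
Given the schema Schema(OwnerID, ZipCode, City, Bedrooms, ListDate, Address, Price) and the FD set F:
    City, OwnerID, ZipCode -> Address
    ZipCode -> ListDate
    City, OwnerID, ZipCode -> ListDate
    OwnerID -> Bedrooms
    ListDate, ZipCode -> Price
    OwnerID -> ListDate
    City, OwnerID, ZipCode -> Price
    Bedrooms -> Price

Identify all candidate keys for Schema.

No FD produces {City, OwnerID, ZipCode}, so they must be in every candidate key.
{City, OwnerID, ZipCode} is a candidate key since {City, OwnerID, ZipCode}⁺ = {Address, Bedrooms, City, ListDate, OwnerID, Price, ZipCode} covers every attribute.
Every other attribute set either contains this one or has a smaller closure.

{City, OwnerID, ZipCode}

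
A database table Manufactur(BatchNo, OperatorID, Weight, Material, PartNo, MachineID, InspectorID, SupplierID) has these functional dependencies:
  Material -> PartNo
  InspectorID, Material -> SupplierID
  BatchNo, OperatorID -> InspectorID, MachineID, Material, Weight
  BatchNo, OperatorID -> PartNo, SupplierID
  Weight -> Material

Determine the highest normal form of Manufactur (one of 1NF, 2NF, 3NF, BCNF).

Candidate key: {BatchNo, OperatorID}. Prime attributes: {BatchNo, OperatorID}.
For Material -> PartNo we have {Material}⁺ = {Material, PartNo}; {Material} is not a superkey, so BCNF fails.
Because {PartNo} is non-prime and the left side of Material -> PartNo is not a superkey, the relation is not in 3NF.
No proper subset of a key has a non-prime attribute in its closure, so there is no partial dependency; 2NF holds.

2NF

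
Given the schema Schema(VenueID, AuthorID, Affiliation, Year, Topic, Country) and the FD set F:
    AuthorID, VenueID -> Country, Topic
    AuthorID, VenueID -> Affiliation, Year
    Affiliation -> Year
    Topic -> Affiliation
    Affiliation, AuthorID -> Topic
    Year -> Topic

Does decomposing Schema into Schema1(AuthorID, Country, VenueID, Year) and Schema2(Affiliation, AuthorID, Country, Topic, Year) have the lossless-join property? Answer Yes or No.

The shared attributes are {AuthorID, Country, Year} and {AuthorID, Country, Year}⁺ = {Affiliation, AuthorID, Country, Topic, Year}.
This includes all of Schema2, so the common attributes are a superkey of Schema2 — the join is lossless.

Yes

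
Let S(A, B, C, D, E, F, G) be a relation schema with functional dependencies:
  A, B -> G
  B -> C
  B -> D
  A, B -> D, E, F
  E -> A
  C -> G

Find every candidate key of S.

Attributes never on any right-hand side: {B} — every candidate key must contain it.
{A, B} is a candidate key since {A, B}⁺ = {A, B, C, D, E, F, G} covers every attribute.
{B, E} is a candidate key since {B, E}⁺ = {A, B, C, D, E, F, G} covers every attribute.
No proper subset of any of these is a key, and no other minimal superkey exists.

{A, B}, {B, E}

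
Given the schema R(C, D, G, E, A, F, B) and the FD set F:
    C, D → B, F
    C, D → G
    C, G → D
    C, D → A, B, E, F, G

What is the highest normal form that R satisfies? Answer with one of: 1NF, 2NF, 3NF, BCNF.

BCNF

Candidate keys: {C, D}, {C, G}. Prime attributes: {C, D, G}.
Every FD has a superkey on the left, so the relation is in BCNF.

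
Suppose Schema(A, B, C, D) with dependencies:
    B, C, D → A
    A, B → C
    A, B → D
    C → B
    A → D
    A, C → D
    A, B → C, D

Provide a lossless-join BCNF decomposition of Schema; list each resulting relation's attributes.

Candidate keys of the original relation: {A, B}, {A, C}, {C, D}.
In {A, B, C, D}, {C} is not a superkey ({C}⁺ restricted to this set is {B, C}), so split on C → B into {B, C} and {A, C, D}.
{B, C} has no BCNF violation.
In {A, C, D}, {A} is not a superkey ({A}⁺ restricted to this set is {A, D}), so split on A → D into {A, D} and {A, C}.
{A, D} has no BCNF violation.
{A, C} has no BCNF violation.

{A, C}; {A, D}; {B, C}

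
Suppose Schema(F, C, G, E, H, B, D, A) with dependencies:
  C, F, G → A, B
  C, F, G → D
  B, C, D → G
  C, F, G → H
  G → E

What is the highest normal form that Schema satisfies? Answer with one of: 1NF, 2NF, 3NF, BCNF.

1NF

Candidate keys: {B, C, D, F}, {C, F, G}. Prime attributes: {B, C, D, F, G}.
B, C, D → G: {B, C, D}⁺ = {B, C, D, E, G}, which is not all of the attributes, so the left side is not a superkey — BCNF is violated.
G → E has non-prime {E} on the right and a non-superkey on the left, so 3NF fails.
{G} is a proper subset of the key {C, F, G}, and {G}⁺ contains the non-prime attribute {E} — a partial dependency, so 2NF is violated.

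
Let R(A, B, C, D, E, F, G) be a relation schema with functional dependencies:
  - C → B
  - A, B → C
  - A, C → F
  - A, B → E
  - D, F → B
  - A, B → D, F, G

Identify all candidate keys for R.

{A, B}, {A, C}, {A, D, F}

No FD produces {A}, so it must be in every candidate key.
{A, B} is a candidate key since {A, B}⁺ = {A, B, C, D, E, F, G} covers every attribute.
{A, C} is a candidate key since {A, C}⁺ = {A, B, C, D, E, F, G} covers every attribute.
{A, D, F} is a candidate key since {A, D, F}⁺ = {A, B, C, D, E, F, G} covers every attribute.
These are minimal and exhaustive — every other superkey contains one of them.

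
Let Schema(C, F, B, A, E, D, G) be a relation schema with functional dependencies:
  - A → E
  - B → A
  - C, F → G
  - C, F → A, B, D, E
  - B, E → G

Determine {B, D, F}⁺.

{A, B, D, E, F, G}

Start with {B, D, F}.
B → A applies; add {A} → now {A, B, D, F}.
A → E applies; add {E} → now {A, B, D, E, F}.
B, E → G applies; add {G} → now {A, B, D, E, F, G}.
No further FD applies.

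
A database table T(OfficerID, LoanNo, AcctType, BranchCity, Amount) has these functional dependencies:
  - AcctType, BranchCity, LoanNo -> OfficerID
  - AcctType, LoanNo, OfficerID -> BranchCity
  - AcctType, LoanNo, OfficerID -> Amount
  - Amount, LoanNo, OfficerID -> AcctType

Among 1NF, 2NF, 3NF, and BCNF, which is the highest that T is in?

Candidate keys: {AcctType, BranchCity, LoanNo}, {AcctType, LoanNo, OfficerID}, {Amount, LoanNo, OfficerID}. Prime attributes: {AcctType, Amount, BranchCity, LoanNo, OfficerID}.
Each dependency's left side is a superkey — BCNF holds.

BCNF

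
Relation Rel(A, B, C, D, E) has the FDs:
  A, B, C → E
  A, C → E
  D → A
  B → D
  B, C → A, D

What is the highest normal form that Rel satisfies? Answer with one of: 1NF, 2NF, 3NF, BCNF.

Candidate key: {B, C}. Prime attributes: {B, C}.
A, C → E breaks BCNF: {A, C}⁺ = {A, C, E}, so {A, C} is not a superkey.
A, C → E determines the non-prime attribute {E} from a non-superkey — 3NF is violated.
Since {B} ⊂ {B, C} and {B}⁺ ⊇ {A, D} with {A, D} non-prime, there is a partial dependency; 2NF fails.

1NF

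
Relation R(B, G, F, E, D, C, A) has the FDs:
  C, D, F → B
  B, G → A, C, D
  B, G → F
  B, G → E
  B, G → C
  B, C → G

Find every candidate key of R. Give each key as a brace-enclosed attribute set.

{B, C}, {B, G}, {C, D, F}

{B, C} is a candidate key since {B, C}⁺ = {A, B, C, D, E, F, G} covers every attribute.
{B, G} is a candidate key since {B, G}⁺ = {A, B, C, D, E, F, G} covers every attribute.
{C, D, F} is a candidate key since {C, D, F}⁺ = {A, B, C, D, E, F, G} covers every attribute.
These are minimal and exhaustive — every other superkey contains one of them.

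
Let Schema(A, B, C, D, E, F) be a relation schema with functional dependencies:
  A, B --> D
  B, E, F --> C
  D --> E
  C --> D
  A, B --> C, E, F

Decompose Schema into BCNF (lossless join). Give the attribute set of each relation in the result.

{A, B, E, F}; {B, C, F}; {C, D}; {D, E}

Candidate key of the original relation: {A, B}.
Within {A, B, C, D, E, F}: {B, E, F}⁺ ∩ {A, B, C, D, E, F} = {B, C, D, E, F}, not the whole set, so B, E, F --> C, D violates BCNF; decompose into {B, C, D, E, F} and {A, B, E, F}.
Within {B, C, D, E, F}: {D}⁺ ∩ {B, C, D, E, F} = {D, E}, not the whole set, so D --> E violates BCNF; decompose into {D, E} and {B, C, D, F}.
{D, E} has no BCNF violation.
Within {B, C, D, F}: {C}⁺ ∩ {B, C, D, F} = {C, D}, not the whole set, so C --> D violates BCNF; decompose into {C, D} and {B, C, F}.
{C, D} has no BCNF violation.
{B, C, F} has no BCNF violation.
{A, B, E, F} has no BCNF violation.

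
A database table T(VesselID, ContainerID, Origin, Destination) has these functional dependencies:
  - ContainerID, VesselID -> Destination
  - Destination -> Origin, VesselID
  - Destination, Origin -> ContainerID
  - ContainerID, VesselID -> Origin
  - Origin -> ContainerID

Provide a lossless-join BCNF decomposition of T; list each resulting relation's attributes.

Candidate keys of the original relation: {ContainerID, VesselID}, {Destination}, {Origin, VesselID}.
In {ContainerID, Destination, Origin, VesselID}, {Origin} is not a superkey ({Origin}⁺ restricted to this set is {ContainerID, Origin}), so split on Origin -> ContainerID into {ContainerID, Origin} and {Destination, Origin, VesselID}.
{ContainerID, Origin} is in BCNF.
{Destination, Origin, VesselID} is in BCNF.

{ContainerID, Origin}; {Destination, Origin, VesselID}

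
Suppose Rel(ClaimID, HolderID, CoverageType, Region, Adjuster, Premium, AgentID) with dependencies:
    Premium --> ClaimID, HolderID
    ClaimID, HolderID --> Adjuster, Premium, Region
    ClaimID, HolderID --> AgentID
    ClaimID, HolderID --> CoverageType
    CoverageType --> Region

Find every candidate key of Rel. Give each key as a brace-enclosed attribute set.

{ClaimID, HolderID}, {Premium}

Closure of {Premium} is {Adjuster, AgentID, ClaimID, CoverageType, HolderID, Premium, Region}, the whole schema; {Premium} is a candidate key.
Closure of {ClaimID, HolderID} is {Adjuster, AgentID, ClaimID, CoverageType, HolderID, Premium, Region}, the whole schema; {ClaimID, HolderID} is a candidate key.
Any other superkey properly contains one of these, so there are no further candidate keys.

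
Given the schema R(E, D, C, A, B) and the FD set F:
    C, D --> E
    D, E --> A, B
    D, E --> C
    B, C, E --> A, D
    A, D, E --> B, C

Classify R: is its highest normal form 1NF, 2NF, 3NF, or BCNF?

BCNF

Candidate keys: {B, C, E}, {C, D}, {D, E}. Prime attributes: {B, C, D, E}.
Every FD has a superkey on the left, so the relation is in BCNF.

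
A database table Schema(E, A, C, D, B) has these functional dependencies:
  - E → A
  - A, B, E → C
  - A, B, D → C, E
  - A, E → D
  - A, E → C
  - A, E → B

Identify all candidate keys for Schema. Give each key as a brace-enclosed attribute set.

{A, B, D}, {E}

{E} is a candidate key since {E}⁺ = {A, B, C, D, E} covers every attribute.
{A, B, D} is a candidate key since {A, B, D}⁺ = {A, B, C, D, E} covers every attribute.
These are minimal and exhaustive — every other superkey contains one of them.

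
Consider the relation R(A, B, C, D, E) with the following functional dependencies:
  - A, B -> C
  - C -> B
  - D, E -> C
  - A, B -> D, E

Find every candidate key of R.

{A, B}, {A, C}, {A, D, E}

No FD produces {A}, so it must be in every candidate key.
{A, B} is a candidate key since {A, B}⁺ = {A, B, C, D, E} covers every attribute.
{A, C} is a candidate key since {A, C}⁺ = {A, B, C, D, E} covers every attribute.
{A, D, E} is a candidate key since {A, D, E}⁺ = {A, B, C, D, E} covers every attribute.
Any other superkey properly contains one of these, so there are no further candidate keys.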